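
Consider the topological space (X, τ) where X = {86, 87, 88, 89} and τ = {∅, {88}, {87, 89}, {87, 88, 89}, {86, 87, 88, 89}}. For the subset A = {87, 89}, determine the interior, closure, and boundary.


int(A) = {87, 89}, cl(A) = {86, 87, 89}, ∂A = {86}.

Closed sets in (X, τ) are complements of opens:
  closed(X, τ) = {∅, {86}, {86, 88}, {86, 87, 89}, {86, 87, 88, 89}}.
int(A) = ⋃ {U ∈ τ : U ⊆ A}. Opens contained in A: ∅, {87, 89}.
Taking the union of these: int(A) = {87, 89}.
cl(A) = ⋂ {C closed : A ⊆ C}. Closed sets containing A: {86, 87, 89}, {86, 87, 88, 89}.
Intersecting these: cl(A) = {86, 87, 89}.
∂A = cl(A) ∖ int(A) = {86, 87, 89} ∖ {87, 89} = {86}.


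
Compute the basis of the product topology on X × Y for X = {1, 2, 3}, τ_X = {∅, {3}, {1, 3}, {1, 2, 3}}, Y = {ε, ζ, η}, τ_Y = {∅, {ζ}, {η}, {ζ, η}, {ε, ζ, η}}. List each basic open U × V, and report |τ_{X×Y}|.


Basis B = {∅ × ∅, {3} × {ζ}, {3} × {η}, {1, 3} × {ζ}, {1, 3} × {η}, {3} × {ζ, η}, {1, 2, 3} × {ζ}, {1, 2, 3} × {η}, {3} × {ε, ζ, η}, {1, 3} × {ζ, η}, {1, 3} × {ε, ζ, η}, {1, 2, 3} × {ζ, η}, {1, 2, 3} × {ε, ζ, η}}; |τ_{X×Y}| = 30.

Enumerate products U × V with U ∈ τ_X, V ∈ τ_Y (deduplicated):
  ∅ × ∅ = {} (∅)
  {3} × {ζ} = {(3,ζ)}
  {3} × {η} = {(3,η)}
  {1, 3} × {ζ} = {(1,ζ), (3,ζ)}
  {1, 3} × {η} = {(1,η), (3,η)}
  {3} × {ζ, η} = {(3,ζ), (3,η)}
  {1, 2, 3} × {ζ} = {(1,ζ), (2,ζ), (3,ζ)}
  {1, 2, 3} × {η} = {(1,η), (2,η), (3,η)}
  {3} × {ε, ζ, η} = {(3,ε), (3,ζ), (3,η)}
  {1, 3} × {ζ, η} = {(1,ζ), (1,η), (3,ζ), (3,η)}
  {1, 3} × {ε, ζ, η} = {(1,ε), (1,ζ), (1,η), (3,ε), (3,ζ), (3,η)}
  {1, 2, 3} × {ζ, η} = {(1,ζ), (1,η), (2,ζ), (2,η), (3,ζ), (3,η)}
  {1, 2, 3} × {ε, ζ, η} = {(1,ε), (1,ζ), (1,η), (2,ε), (2,ζ), (2,η), (3,ε), (3,ζ), (3,η)}
These 13 distinct sets form the basis B.
Close under arbitrary unions to get τ_{X×Y}; counting gives |τ_{X×Y}| = 30.


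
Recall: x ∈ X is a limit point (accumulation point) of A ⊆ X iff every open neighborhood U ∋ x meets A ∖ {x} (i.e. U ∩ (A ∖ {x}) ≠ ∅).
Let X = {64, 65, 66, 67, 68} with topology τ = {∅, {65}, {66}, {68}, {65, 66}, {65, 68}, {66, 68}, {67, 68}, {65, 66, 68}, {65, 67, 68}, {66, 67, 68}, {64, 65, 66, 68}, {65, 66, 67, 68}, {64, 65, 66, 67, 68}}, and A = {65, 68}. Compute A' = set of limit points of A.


A' = {64, 67}

For each x ∈ X, list the open sets U ∈ τ with x ∈ U, then check whether U ∩ (A ∖ {x}) ≠ ∅ for every such U.
  x = 64: opens ∋ x are {64, 65, 66, 68}, {64, 65, 66, 67, 68}; each meets A ∖ {64}, so x IS a limit point.
  x = 65: open {65} ∋ x has {65} ∩ (A ∖ {65}) = ∅, so x is NOT a limit point.
  x = 66: open {66} ∋ x has {66} ∩ (A ∖ {66}) = ∅, so x is NOT a limit point.
  x = 67: opens ∋ x are {67, 68}, {65, 67, 68}, {66, 67, 68}, {65, 66, 67, 68}, {64, 65, 66, 67, 68}; each meets A ∖ {67}, so x IS a limit point.
  x = 68: open {68} ∋ x has {68} ∩ (A ∖ {68}) = ∅, so x is NOT a limit point.
Collecting: A' = {64, 67}.


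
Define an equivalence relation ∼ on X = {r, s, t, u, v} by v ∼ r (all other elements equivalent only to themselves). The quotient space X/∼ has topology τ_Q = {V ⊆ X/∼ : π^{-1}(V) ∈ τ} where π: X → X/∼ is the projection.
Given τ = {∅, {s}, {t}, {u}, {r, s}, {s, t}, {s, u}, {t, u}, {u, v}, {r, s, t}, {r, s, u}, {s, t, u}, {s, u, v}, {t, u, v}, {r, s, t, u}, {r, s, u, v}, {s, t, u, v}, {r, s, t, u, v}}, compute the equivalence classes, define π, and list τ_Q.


X/∼ = {[r=v], [s], [t], [u]}; |τ_Q| = 10.

Equivalence classes: [r=v], [s], [t], [u].
Quotient map π: X → X/∼ sends r ↦ [r=v], s ↦ [s], t ↦ [t], u ↦ [u], v ↦ [r=v].
For each subset V ⊆ X/∼, compute π^{-1}(V) ⊆ X and check whether π^{-1}(V) ∈ τ. V is open in τ_Q iff π^{-1}(V) ∈ τ.
  V = {}: π^{-1}(V) = ∅ ∈ τ ✓.
  V = {[r=v]}: π^{-1}(V) = {r, v} ∉ τ ✗.
  V = {[s]}: π^{-1}(V) = {s} ∈ τ ✓.
  V = {[r=v], [s]}: π^{-1}(V) = {r, s, v} ∉ τ ✗.
  V = {[t]}: π^{-1}(V) = {t} ∈ τ ✓.
  V = {[r=v], [t]}: π^{-1}(V) = {r, t, v} ∉ τ ✗.
  V = {[s], [t]}: π^{-1}(V) = {s, t} ∈ τ ✓.
  V = {[r=v], [s], [t]}: π^{-1}(V) = {r, s, t, v} ∉ τ ✗.
  V = {[u]}: π^{-1}(V) = {u} ∈ τ ✓.
  V = {[r=v], [u]}: π^{-1}(V) = {r, u, v} ∉ τ ✗.
  V = {[s], [u]}: π^{-1}(V) = {s, u} ∈ τ ✓.
  V = {[r=v], [s], [u]}: π^{-1}(V) = {r, s, u, v} ∈ τ ✓.
  V = {[t], [u]}: π^{-1}(V) = {t, u} ∈ τ ✓.
  V = {[r=v], [t], [u]}: π^{-1}(V) = {r, t, u, v} ∉ τ ✗.
  V = {[s], [t], [u]}: π^{-1}(V) = {s, t, u} ∈ τ ✓.
  V = {[r=v], [s], [t], [u]}: π^{-1}(V) = {r, s, t, u, v} ∈ τ ✓.
Open sets in the quotient: τ_Q = {{}, {[s]}, {[t]}, {[s], [t]}, {[u]}, {[s], [u]}, {[r=v], [s], [u]}, {[t], [u]}, {[s], [t], [u]}, {[r=v], [s], [t], [u]}} (10 elements).


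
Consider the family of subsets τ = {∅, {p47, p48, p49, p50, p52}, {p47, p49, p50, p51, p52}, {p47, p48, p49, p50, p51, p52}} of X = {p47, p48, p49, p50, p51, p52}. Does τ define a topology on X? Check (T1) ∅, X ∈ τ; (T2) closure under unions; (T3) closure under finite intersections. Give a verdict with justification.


τ is NOT a topology on X.

Axiom (T1): ∅ ∈ τ? Yes; X ∈ τ? Yes.
Axiom (T2/T3): check pairwise unions and intersections of members of τ.
Counterexample for (T3): {p47, p48, p49, p50, p52} ∩ {p47, p49, p50, p51, p52} = {p47, p49, p50, p52} ∉ τ. Therefore τ is NOT a topology.


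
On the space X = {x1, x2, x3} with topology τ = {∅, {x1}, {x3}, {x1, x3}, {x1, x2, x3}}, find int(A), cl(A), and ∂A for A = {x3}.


int(A) = {x3}, cl(A) = {x2, x3}, ∂A = {x2}.

Closed sets in (X, τ) are complements of opens:
  closed(X, τ) = {∅, {x2}, {x1, x2}, {x2, x3}, {x1, x2, x3}}.
int(A) = ⋃ {U ∈ τ : U ⊆ A}. Opens contained in A: ∅, {x3}.
Taking the union of these: int(A) = {x3}.
cl(A) = ⋂ {C closed : A ⊆ C}. Closed sets containing A: {x2, x3}, {x1, x2, x3}.
Intersecting these: cl(A) = {x2, x3}.
∂A = cl(A) ∖ int(A) = {x2, x3} ∖ {x3} = {x2}.


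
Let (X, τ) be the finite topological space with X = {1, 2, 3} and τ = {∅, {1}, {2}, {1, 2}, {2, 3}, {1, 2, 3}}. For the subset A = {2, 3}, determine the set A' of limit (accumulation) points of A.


A' = {3}

For each x ∈ X, list the open sets U ∈ τ with x ∈ U, then check whether U ∩ (A ∖ {x}) ≠ ∅ for every such U.
  x = 1: open {1} ∋ x has {1} ∩ (A ∖ {1}) = ∅, so x is NOT a limit point.
  x = 2: open {2} ∋ x has {2} ∩ (A ∖ {2}) = ∅, so x is NOT a limit point.
  x = 3: opens ∋ x are {2, 3}, {1, 2, 3}; each meets A ∖ {3}, so x IS a limit point.
Collecting: A' = {3}.


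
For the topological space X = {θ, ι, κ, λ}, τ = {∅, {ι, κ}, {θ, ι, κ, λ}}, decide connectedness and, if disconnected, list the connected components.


(X, τ) is connected.

Find clopen sets (U ∈ τ with X ∖ U ∈ τ):
  U = ∅, X ∖ U = {θ, ι, κ, λ} — both open, so U is clopen.
  U = {θ, ι, κ, λ}, X ∖ U = ∅ — both open, so U is clopen.
Only trivial clopens (∅ and X) exist, so (X, τ) is connected.
Compute connected components by grouping points that agree on all clopens:
  component: {θ, ι, κ, λ}


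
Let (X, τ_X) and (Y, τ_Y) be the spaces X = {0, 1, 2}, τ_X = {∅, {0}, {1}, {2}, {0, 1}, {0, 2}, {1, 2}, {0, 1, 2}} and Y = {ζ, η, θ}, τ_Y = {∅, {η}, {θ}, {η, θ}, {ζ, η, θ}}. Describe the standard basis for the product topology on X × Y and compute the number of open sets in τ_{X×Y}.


Basis B = {∅ × ∅, {0} × {η}, {0} × {θ}, {1} × {η}, {1} × {θ}, {2} × {η}, {2} × {θ}, {0} × {η, θ}, {0, 1} × {η}, {0, 2} × {η}, {0, 1} × {θ}, {0, 2} × {θ}, {1} × {η, θ}, {1, 2} × {η}, {1, 2} × {θ}, {2} × {η, θ}, {0} × {ζ, η, θ}, {0, 1, 2} × {η}, {0, 1, 2} × {θ}, {1} × {ζ, η, θ}, {2} × {ζ, η, θ}, {0, 1} × {η, θ}, {0, 2} × {η, θ}, {1, 2} × {η, θ}, {0, 1} × {ζ, η, θ}, {0, 2} × {ζ, η, θ}, {0, 1, 2} × {η, θ}, {1, 2} × {ζ, η, θ}, {0, 1, 2} × {ζ, η, θ}}; |τ_{X×Y}| = 125.

Enumerate products U × V with U ∈ τ_X, V ∈ τ_Y (deduplicated):
  ∅ × ∅ = {} (∅)
  {0} × {η} = {(0,η)}
  {0} × {θ} = {(0,θ)}
  {1} × {η} = {(1,η)}
  {1} × {θ} = {(1,θ)}
  {2} × {η} = {(2,η)}
  {2} × {θ} = {(2,θ)}
  {0} × {η, θ} = {(0,η), (0,θ)}
  {0, 1} × {η} = {(0,η), (1,η)}
  {0, 2} × {η} = {(0,η), (2,η)}
  {0, 1} × {θ} = {(0,θ), (1,θ)}
  {0, 2} × {θ} = {(0,θ), (2,θ)}
  {1} × {η, θ} = {(1,η), (1,θ)}
  {1, 2} × {η} = {(1,η), (2,η)}
  {1, 2} × {θ} = {(1,θ), (2,θ)}
  {2} × {η, θ} = {(2,η), (2,θ)}
  {0} × {ζ, η, θ} = {(0,ζ), (0,η), (0,θ)}
  {0, 1, 2} × {η} = {(0,η), (1,η), (2,η)}
  {0, 1, 2} × {θ} = {(0,θ), (1,θ), (2,θ)}
  {1} × {ζ, η, θ} = {(1,ζ), (1,η), (1,θ)}
  {2} × {ζ, η, θ} = {(2,ζ), (2,η), (2,θ)}
  {0, 1} × {η, θ} = {(0,η), (0,θ), (1,η), (1,θ)}
  {0, 2} × {η, θ} = {(0,η), (0,θ), (2,η), (2,θ)}
  {1, 2} × {η, θ} = {(1,η), (1,θ), (2,η), (2,θ)}
  {0, 1} × {ζ, η, θ} = {(0,ζ), (0,η), (0,θ), (1,ζ), (1,η), (1,θ)}
  {0, 2} × {ζ, η, θ} = {(0,ζ), (0,η), (0,θ), (2,ζ), (2,η), (2,θ)}
  {0, 1, 2} × {η, θ} = {(0,η), (0,θ), (1,η), (1,θ), (2,η), (2,θ)}
  {1, 2} × {ζ, η, θ} = {(1,ζ), (1,η), (1,θ), (2,ζ), (2,η), (2,θ)}
  {0, 1, 2} × {ζ, η, θ} = {(0,ζ), (0,η), (0,θ), (1,ζ), (1,η), (1,θ), (2,ζ), (2,η), (2,θ)}
These 29 distinct sets form the basis B.
Close under arbitrary unions to get τ_{X×Y}; counting gives |τ_{X×Y}| = 125.


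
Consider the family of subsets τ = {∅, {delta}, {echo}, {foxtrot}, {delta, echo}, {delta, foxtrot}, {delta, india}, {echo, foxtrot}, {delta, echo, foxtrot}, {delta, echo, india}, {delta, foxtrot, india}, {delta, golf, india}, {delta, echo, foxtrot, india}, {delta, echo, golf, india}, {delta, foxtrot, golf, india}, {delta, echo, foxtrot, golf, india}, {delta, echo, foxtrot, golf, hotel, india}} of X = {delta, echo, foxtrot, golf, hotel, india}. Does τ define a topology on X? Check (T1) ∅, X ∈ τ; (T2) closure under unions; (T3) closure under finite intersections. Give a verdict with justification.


τ IS a topology on X.

Axiom (T1): ∅ ∈ τ? Yes; X ∈ τ? Yes.
Axiom (T2/T3): check pairwise unions and intersections of members of τ.
All pairwise intersections and unions checked — each lies in τ. Therefore τ satisfies (T1), (T2), (T3): it IS a topology on X.


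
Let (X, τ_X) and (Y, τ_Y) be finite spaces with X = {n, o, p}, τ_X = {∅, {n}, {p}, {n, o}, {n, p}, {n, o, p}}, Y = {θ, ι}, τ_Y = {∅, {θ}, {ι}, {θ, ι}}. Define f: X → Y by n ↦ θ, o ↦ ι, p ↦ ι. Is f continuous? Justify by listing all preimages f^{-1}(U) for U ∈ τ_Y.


f is NOT continuous.

Compute f^{-1}(U) for each U ∈ τ_Y:
  U = ∅: f^{-1}(U) = ∅ ∈ τ_X ✓.
  U = {θ}: f^{-1}(U) = {n} ∈ τ_X ✓.
  U = {ι}: f^{-1}(U) = {o, p} ∉ τ_X ✗.
  U = {θ, ι}: f^{-1}(U) = {n, o, p} ∈ τ_X ✓.
Found U = {ι} with f^{-1}(U) = {o, p} not in τ_X. Therefore f is NOT continuous.


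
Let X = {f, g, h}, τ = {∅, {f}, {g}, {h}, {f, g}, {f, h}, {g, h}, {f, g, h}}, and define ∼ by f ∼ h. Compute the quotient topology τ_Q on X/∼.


X/∼ = {[f=h], [g]}; |τ_Q| = 4.

Equivalence classes: [f=h], [g].
Quotient map π: X → X/∼ sends f ↦ [f=h], g ↦ [g], h ↦ [f=h].
For each subset V ⊆ X/∼, compute π^{-1}(V) ⊆ X and check whether π^{-1}(V) ∈ τ. V is open in τ_Q iff π^{-1}(V) ∈ τ.
  V = {}: π^{-1}(V) = ∅ ∈ τ ✓.
  V = {[f=h]}: π^{-1}(V) = {f, h} ∈ τ ✓.
  V = {[g]}: π^{-1}(V) = {g} ∈ τ ✓.
  V = {[f=h], [g]}: π^{-1}(V) = {f, g, h} ∈ τ ✓.
Open sets in the quotient: τ_Q = {{}, {[f=h]}, {[g]}, {[f=h], [g]}} (4 elements).


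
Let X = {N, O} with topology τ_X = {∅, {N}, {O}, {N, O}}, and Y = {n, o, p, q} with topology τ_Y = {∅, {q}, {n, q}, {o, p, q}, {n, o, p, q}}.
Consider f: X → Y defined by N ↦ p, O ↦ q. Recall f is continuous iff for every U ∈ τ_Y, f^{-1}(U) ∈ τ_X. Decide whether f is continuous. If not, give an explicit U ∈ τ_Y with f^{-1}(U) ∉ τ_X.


f IS continuous.

Compute f^{-1}(U) for each U ∈ τ_Y:
  U = ∅: f^{-1}(U) = ∅ ∈ τ_X ✓.
  U = {q}: f^{-1}(U) = {O} ∈ τ_X ✓.
  U = {n, q}: f^{-1}(U) = {O} ∈ τ_X ✓.
  U = {o, p, q}: f^{-1}(U) = {N, O} ∈ τ_X ✓.
  U = {n, o, p, q}: f^{-1}(U) = {N, O} ∈ τ_X ✓.
Every preimage lies in τ_X, so f IS continuous.


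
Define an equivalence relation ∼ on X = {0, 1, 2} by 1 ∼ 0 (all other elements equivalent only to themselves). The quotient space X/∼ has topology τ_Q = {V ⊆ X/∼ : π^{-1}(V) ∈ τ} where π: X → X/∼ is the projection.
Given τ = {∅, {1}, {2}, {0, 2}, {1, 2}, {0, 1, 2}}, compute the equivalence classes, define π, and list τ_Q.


X/∼ = {[0=1], [2]}; |τ_Q| = 3.

Equivalence classes: [0=1], [2].
Quotient map π: X → X/∼ sends 0 ↦ [0=1], 1 ↦ [0=1], 2 ↦ [2].
For each subset V ⊆ X/∼, compute π^{-1}(V) ⊆ X and check whether π^{-1}(V) ∈ τ. V is open in τ_Q iff π^{-1}(V) ∈ τ.
  V = {}: π^{-1}(V) = ∅ ∈ τ ✓.
  V = {[0=1]}: π^{-1}(V) = {0, 1} ∉ τ ✗.
  V = {[2]}: π^{-1}(V) = {2} ∈ τ ✓.
  V = {[0=1], [2]}: π^{-1}(V) = {0, 1, 2} ∈ τ ✓.
Open sets in the quotient: τ_Q = {{}, {[2]}, {[0=1], [2]}} (3 elements).


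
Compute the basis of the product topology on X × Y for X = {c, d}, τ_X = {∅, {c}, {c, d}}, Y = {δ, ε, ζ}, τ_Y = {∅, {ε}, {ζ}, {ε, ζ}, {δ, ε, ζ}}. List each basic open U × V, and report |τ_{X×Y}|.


Basis B = {∅ × ∅, {c} × {ε}, {c} × {ζ}, {c} × {ε, ζ}, {c, d} × {ε}, {c, d} × {ζ}, {c} × {δ, ε, ζ}, {c, d} × {ε, ζ}, {c, d} × {δ, ε, ζ}}; |τ_{X×Y}| = 14.

Enumerate products U × V with U ∈ τ_X, V ∈ τ_Y (deduplicated):
  ∅ × ∅ = {} (∅)
  {c} × {ε} = {(c,ε)}
  {c} × {ζ} = {(c,ζ)}
  {c} × {ε, ζ} = {(c,ε), (c,ζ)}
  {c, d} × {ε} = {(c,ε), (d,ε)}
  {c, d} × {ζ} = {(c,ζ), (d,ζ)}
  {c} × {δ, ε, ζ} = {(c,δ), (c,ε), (c,ζ)}
  {c, d} × {ε, ζ} = {(c,ε), (c,ζ), (d,ε), (d,ζ)}
  {c, d} × {δ, ε, ζ} = {(c,δ), (c,ε), (c,ζ), (d,δ), (d,ε), (d,ζ)}
These 9 distinct sets form the basis B.
Close under arbitrary unions to get τ_{X×Y}; counting gives |τ_{X×Y}| = 14.


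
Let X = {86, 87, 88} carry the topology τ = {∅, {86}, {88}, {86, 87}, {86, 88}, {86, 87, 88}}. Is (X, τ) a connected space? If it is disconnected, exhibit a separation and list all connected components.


(X, τ) is disconnected; components = [{88}, {86, 87}].

Find clopen sets (U ∈ τ with X ∖ U ∈ τ):
  U = ∅, X ∖ U = {86, 87, 88} — both open, so U is clopen.
  U = {88}, X ∖ U = {86, 87} — both open, so U is clopen.
  U = {86, 87}, X ∖ U = {88} — both open, so U is clopen.
  U = {86, 87, 88}, X ∖ U = ∅ — both open, so U is clopen.
Nontrivial clopen(s) exist: e.g. {86, 87}. So (X, τ) is disconnected.
Compute connected components by grouping points that agree on all clopens:
  component: {88}
  component: {86, 87}


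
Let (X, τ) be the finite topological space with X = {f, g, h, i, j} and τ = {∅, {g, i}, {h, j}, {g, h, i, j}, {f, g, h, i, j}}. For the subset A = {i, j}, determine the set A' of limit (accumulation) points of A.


A' = {f, g, h}

For each x ∈ X, list the open sets U ∈ τ with x ∈ U, then check whether U ∩ (A ∖ {x}) ≠ ∅ for every such U.
  x = f: opens ∋ x are {f, g, h, i, j}; each meets A ∖ {f}, so x IS a limit point.
  x = g: opens ∋ x are {g, i}, {g, h, i, j}, {f, g, h, i, j}; each meets A ∖ {g}, so x IS a limit point.
  x = h: opens ∋ x are {h, j}, {g, h, i, j}, {f, g, h, i, j}; each meets A ∖ {h}, so x IS a limit point.
  x = i: open {g, i} ∋ x has {g, i} ∩ (A ∖ {i}) = ∅, so x is NOT a limit point.
  x = j: open {h, j} ∋ x has {h, j} ∩ (A ∖ {j}) = ∅, so x is NOT a limit point.
Collecting: A' = {f, g, h}.


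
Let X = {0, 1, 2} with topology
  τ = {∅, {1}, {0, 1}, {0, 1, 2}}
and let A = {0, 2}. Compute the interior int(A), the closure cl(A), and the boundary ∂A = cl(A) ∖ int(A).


int(A) = ∅, cl(A) = {0, 2}, ∂A = {0, 2}.

Closed sets in (X, τ) are complements of opens:
  closed(X, τ) = {∅, {2}, {0, 2}, {0, 1, 2}}.
int(A) = ⋃ {U ∈ τ : U ⊆ A}. Opens contained in A: ∅.
Taking the union of these: int(A) = ∅.
cl(A) = ⋂ {C closed : A ⊆ C}. Closed sets containing A: {0, 2}, {0, 1, 2}.
Intersecting these: cl(A) = {0, 2}.
∂A = cl(A) ∖ int(A) = {0, 2} ∖ ∅ = {0, 2}.


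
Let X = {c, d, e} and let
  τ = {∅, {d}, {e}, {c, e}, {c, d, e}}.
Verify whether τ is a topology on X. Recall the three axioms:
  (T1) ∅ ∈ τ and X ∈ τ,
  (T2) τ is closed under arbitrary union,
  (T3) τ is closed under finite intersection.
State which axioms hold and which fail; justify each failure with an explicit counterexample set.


τ is NOT a topology on X.

Axiom (T1): ∅ ∈ τ? Yes; X ∈ τ? Yes.
Axiom (T2/T3): check pairwise unions and intersections of members of τ.
Counterexample for (T2): {d} ∪ {e} = {d, e} ∉ τ. Therefore τ is NOT a topology.


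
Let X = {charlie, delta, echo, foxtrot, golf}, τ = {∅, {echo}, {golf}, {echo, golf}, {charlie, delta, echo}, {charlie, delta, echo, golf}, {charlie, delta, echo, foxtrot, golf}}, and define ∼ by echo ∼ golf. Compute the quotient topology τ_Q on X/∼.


X/∼ = {[charlie], [delta], [echo=golf], [foxtrot]}; |τ_Q| = 4.

Equivalence classes: [charlie], [delta], [echo=golf], [foxtrot].
Quotient map π: X → X/∼ sends charlie ↦ [charlie], delta ↦ [delta], echo ↦ [echo=golf], foxtrot ↦ [foxtrot], golf ↦ [echo=golf].
For each subset V ⊆ X/∼, compute π^{-1}(V) ⊆ X and check whether π^{-1}(V) ∈ τ. V is open in τ_Q iff π^{-1}(V) ∈ τ.
  V = {}: π^{-1}(V) = ∅ ∈ τ ✓.
  V = {[charlie]}: π^{-1}(V) = {charlie} ∉ τ ✗.
  V = {[delta]}: π^{-1}(V) = {delta} ∉ τ ✗.
  V = {[charlie], [delta]}: π^{-1}(V) = {charlie, delta} ∉ τ ✗.
  V = {[echo=golf]}: π^{-1}(V) = {echo, golf} ∈ τ ✓.
  V = {[charlie], [echo=golf]}: π^{-1}(V) = {charlie, echo, golf} ∉ τ ✗.
  V = {[delta], [echo=golf]}: π^{-1}(V) = {delta, echo, golf} ∉ τ ✗.
  V = {[charlie], [delta], [echo=golf]}: π^{-1}(V) = {charlie, delta, echo, golf} ∈ τ ✓.
  V = {[foxtrot]}: π^{-1}(V) = {foxtrot} ∉ τ ✗.
  V = {[charlie], [foxtrot]}: π^{-1}(V) = {charlie, foxtrot} ∉ τ ✗.
  V = {[delta], [foxtrot]}: π^{-1}(V) = {delta, foxtrot} ∉ τ ✗.
  V = {[charlie], [delta], [foxtrot]}: π^{-1}(V) = {charlie, delta, foxtrot} ∉ τ ✗.
  V = {[echo=golf], [foxtrot]}: π^{-1}(V) = {echo, foxtrot, golf} ∉ τ ✗.
  V = {[charlie], [echo=golf], [foxtrot]}: π^{-1}(V) = {charlie, echo, foxtrot, golf} ∉ τ ✗.
  V = {[delta], [echo=golf], [foxtrot]}: π^{-1}(V) = {delta, echo, foxtrot, golf} ∉ τ ✗.
  V = {[charlie], [delta], [echo=golf], [foxtrot]}: π^{-1}(V) = {charlie, delta, echo, foxtrot, golf} ∈ τ ✓.
Open sets in the quotient: τ_Q = {{}, {[echo=golf]}, {[charlie], [delta], [echo=golf]}, {[charlie], [delta], [echo=golf], [foxtrot]}} (4 elements).


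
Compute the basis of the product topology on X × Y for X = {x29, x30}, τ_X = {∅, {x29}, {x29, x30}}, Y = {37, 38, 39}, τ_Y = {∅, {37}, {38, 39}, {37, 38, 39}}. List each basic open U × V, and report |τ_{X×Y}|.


Basis B = {∅ × ∅, {x29} × {37}, {x29, x30} × {37}, {x29} × {38, 39}, {x29} × {37, 38, 39}, {x29, x30} × {38, 39}, {x29, x30} × {37, 38, 39}}; |τ_{X×Y}| = 9.

Enumerate products U × V with U ∈ τ_X, V ∈ τ_Y (deduplicated):
  ∅ × ∅ = {} (∅)
  {x29} × {37} = {(x29,37)}
  {x29, x30} × {37} = {(x29,37), (x30,37)}
  {x29} × {38, 39} = {(x29,38), (x29,39)}
  {x29} × {37, 38, 39} = {(x29,37), (x29,38), (x29,39)}
  {x29, x30} × {38, 39} = {(x29,38), (x29,39), (x30,38), (x30,39)}
  {x29, x30} × {37, 38, 39} = {(x29,37), (x29,38), (x29,39), (x30,37), (x30,38), (x30,39)}
These 7 distinct sets form the basis B.
Close under arbitrary unions to get τ_{X×Y}; counting gives |τ_{X×Y}| = 9.


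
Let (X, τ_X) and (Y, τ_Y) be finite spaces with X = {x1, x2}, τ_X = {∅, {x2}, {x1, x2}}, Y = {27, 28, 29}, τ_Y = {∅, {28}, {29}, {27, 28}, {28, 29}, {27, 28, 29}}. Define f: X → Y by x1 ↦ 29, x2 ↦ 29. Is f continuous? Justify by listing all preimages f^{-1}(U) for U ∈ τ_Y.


f IS continuous.

Compute f^{-1}(U) for each U ∈ τ_Y:
  U = ∅: f^{-1}(U) = ∅ ∈ τ_X ✓.
  U = {28}: f^{-1}(U) = ∅ ∈ τ_X ✓.
  U = {29}: f^{-1}(U) = {x1, x2} ∈ τ_X ✓.
  U = {27, 28}: f^{-1}(U) = ∅ ∈ τ_X ✓.
  U = {28, 29}: f^{-1}(U) = {x1, x2} ∈ τ_X ✓.
  U = {27, 28, 29}: f^{-1}(U) = {x1, x2} ∈ τ_X ✓.
Every preimage lies in τ_X, so f IS continuous.


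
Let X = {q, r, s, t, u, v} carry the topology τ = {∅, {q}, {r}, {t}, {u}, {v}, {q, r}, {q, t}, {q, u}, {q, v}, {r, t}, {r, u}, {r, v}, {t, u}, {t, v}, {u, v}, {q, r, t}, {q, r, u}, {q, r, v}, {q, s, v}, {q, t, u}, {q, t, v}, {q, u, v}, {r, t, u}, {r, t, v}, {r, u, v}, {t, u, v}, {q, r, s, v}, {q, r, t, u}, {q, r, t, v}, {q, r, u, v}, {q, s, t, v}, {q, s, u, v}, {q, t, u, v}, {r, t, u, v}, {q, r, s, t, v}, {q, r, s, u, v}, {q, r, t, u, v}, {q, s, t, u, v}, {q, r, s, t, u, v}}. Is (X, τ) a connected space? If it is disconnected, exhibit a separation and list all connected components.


(X, τ) is disconnected; components = [{r}, {t}, {u}, {q, s, v}].

Find clopen sets (U ∈ τ with X ∖ U ∈ τ):
  U = ∅, X ∖ U = {q, r, s, t, u, v} — both open, so U is clopen.
  U = {r}, X ∖ U = {q, s, t, u, v} — both open, so U is clopen.
  U = {t}, X ∖ U = {q, r, s, u, v} — both open, so U is clopen.
  U = {u}, X ∖ U = {q, r, s, t, v} — both open, so U is clopen.
  U = {r, t}, X ∖ U = {q, s, u, v} — both open, so U is clopen.
  U = {r, u}, X ∖ U = {q, s, t, v} — both open, so U is clopen.
  U = {t, u}, X ∖ U = {q, r, s, v} — both open, so U is clopen.
  U = {q, s, v}, X ∖ U = {r, t, u} — both open, so U is clopen.
  U = {r, t, u}, X ∖ U = {q, s, v} — both open, so U is clopen.
  U = {q, r, s, v}, X ∖ U = {t, u} — both open, so U is clopen.
  U = {q, s, t, v}, X ∖ U = {r, u} — both open, so U is clopen.
  U = {q, s, u, v}, X ∖ U = {r, t} — both open, so U is clopen.
  U = {q, r, s, t, v}, X ∖ U = {u} — both open, so U is clopen.
  U = {q, r, s, u, v}, X ∖ U = {t} — both open, so U is clopen.
  U = {q, s, t, u, v}, X ∖ U = {r} — both open, so U is clopen.
  U = {q, r, s, t, u, v}, X ∖ U = ∅ — both open, so U is clopen.
Nontrivial clopen(s) exist: e.g. {t}. So (X, τ) is disconnected.
Compute connected components by grouping points that agree on all clopens:
  component: {r}
  component: {t}
  component: {u}
  component: {q, s, v}


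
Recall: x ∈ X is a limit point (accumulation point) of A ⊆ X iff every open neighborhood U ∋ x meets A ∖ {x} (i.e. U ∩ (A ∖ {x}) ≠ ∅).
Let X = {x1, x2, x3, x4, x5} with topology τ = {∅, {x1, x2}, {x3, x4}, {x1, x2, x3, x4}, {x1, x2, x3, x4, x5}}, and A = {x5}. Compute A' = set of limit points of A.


A' = ∅

For each x ∈ X, list the open sets U ∈ τ with x ∈ U, then check whether U ∩ (A ∖ {x}) ≠ ∅ for every such U.
  x = x1: open {x1, x2} ∋ x has {x1, x2} ∩ (A ∖ {x1}) = ∅, so x is NOT a limit point.
  x = x2: open {x1, x2} ∋ x has {x1, x2} ∩ (A ∖ {x2}) = ∅, so x is NOT a limit point.
  x = x3: open {x3, x4} ∋ x has {x3, x4} ∩ (A ∖ {x3}) = ∅, so x is NOT a limit point.
  x = x4: open {x3, x4} ∋ x has {x3, x4} ∩ (A ∖ {x4}) = ∅, so x is NOT a limit point.
  x = x5: open {x1, x2, x3, x4, x5} ∋ x has {x1, x2, x3, x4, x5} ∩ (A ∖ {x5}) = ∅, so x is NOT a limit point.
Collecting: A' = ∅.


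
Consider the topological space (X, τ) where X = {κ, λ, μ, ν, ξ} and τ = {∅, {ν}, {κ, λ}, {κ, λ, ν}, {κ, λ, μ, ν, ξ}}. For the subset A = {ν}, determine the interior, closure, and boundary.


int(A) = {ν}, cl(A) = {μ, ν, ξ}, ∂A = {μ, ξ}.

Closed sets in (X, τ) are complements of opens:
  closed(X, τ) = {∅, {μ, ξ}, {μ, ν, ξ}, {κ, λ, μ, ξ}, {κ, λ, μ, ν, ξ}}.
int(A) = ⋃ {U ∈ τ : U ⊆ A}. Opens contained in A: ∅, {ν}.
Taking the union of these: int(A) = {ν}.
cl(A) = ⋂ {C closed : A ⊆ C}. Closed sets containing A: {μ, ν, ξ}, {κ, λ, μ, ν, ξ}.
Intersecting these: cl(A) = {μ, ν, ξ}.
∂A = cl(A) ∖ int(A) = {μ, ν, ξ} ∖ {ν} = {μ, ξ}.


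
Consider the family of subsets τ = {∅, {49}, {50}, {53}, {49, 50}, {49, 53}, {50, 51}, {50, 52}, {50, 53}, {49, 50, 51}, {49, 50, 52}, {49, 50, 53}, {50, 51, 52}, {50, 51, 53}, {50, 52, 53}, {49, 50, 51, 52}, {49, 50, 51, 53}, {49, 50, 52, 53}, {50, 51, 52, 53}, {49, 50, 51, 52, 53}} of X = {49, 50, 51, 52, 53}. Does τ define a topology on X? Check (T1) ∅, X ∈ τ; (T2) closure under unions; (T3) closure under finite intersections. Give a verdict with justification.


τ IS a topology on X.

Axiom (T1): ∅ ∈ τ? Yes; X ∈ τ? Yes.
Axiom (T2/T3): check pairwise unions and intersections of members of τ.
All pairwise intersections and unions checked — each lies in τ. Therefore τ satisfies (T1), (T2), (T3): it IS a topology on X.


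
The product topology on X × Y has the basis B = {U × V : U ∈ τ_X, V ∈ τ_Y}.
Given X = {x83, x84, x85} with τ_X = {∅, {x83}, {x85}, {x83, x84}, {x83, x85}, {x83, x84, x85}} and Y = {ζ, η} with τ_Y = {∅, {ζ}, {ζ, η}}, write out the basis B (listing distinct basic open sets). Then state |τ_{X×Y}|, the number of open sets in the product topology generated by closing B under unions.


Basis B = {∅ × ∅, {x83} × {ζ}, {x85} × {ζ}, {x83} × {ζ, η}, {x83, x84} × {ζ}, {x83, x85} × {ζ}, {x85} × {ζ, η}, {x83, x84, x85} × {ζ}, {x83, x84} × {ζ, η}, {x83, x85} × {ζ, η}, {x83, x84, x85} × {ζ, η}}; |τ_{X×Y}| = 18.

Enumerate products U × V with U ∈ τ_X, V ∈ τ_Y (deduplicated):
  ∅ × ∅ = {} (∅)
  {x83} × {ζ} = {(x83,ζ)}
  {x85} × {ζ} = {(x85,ζ)}
  {x83} × {ζ, η} = {(x83,ζ), (x83,η)}
  {x83, x84} × {ζ} = {(x83,ζ), (x84,ζ)}
  {x83, x85} × {ζ} = {(x83,ζ), (x85,ζ)}
  {x85} × {ζ, η} = {(x85,ζ), (x85,η)}
  {x83, x84, x85} × {ζ} = {(x83,ζ), (x84,ζ), (x85,ζ)}
  {x83, x84} × {ζ, η} = {(x83,ζ), (x83,η), (x84,ζ), (x84,η)}
  {x83, x85} × {ζ, η} = {(x83,ζ), (x83,η), (x85,ζ), (x85,η)}
  {x83, x84, x85} × {ζ, η} = {(x83,ζ), (x83,η), (x84,ζ), (x84,η), (x85,ζ), (x85,η)}
These 11 distinct sets form the basis B.
Close under arbitrary unions to get τ_{X×Y}; counting gives |τ_{X×Y}| = 18.


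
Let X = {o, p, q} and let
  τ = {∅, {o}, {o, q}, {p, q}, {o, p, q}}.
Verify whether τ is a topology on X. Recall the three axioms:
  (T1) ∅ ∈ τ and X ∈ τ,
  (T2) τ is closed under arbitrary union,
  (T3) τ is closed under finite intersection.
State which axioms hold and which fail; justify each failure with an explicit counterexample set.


τ is NOT a topology on X.

Axiom (T1): ∅ ∈ τ? Yes; X ∈ τ? Yes.
Axiom (T2/T3): check pairwise unions and intersections of members of τ.
Counterexample for (T3): {o, q} ∩ {p, q} = {q} ∉ τ. Therefore τ is NOT a topology.


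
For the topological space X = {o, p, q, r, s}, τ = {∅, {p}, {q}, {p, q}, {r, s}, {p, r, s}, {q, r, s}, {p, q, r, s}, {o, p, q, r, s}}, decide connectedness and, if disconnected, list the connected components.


(X, τ) is connected.

Find clopen sets (U ∈ τ with X ∖ U ∈ τ):
  U = ∅, X ∖ U = {o, p, q, r, s} — both open, so U is clopen.
  U = {o, p, q, r, s}, X ∖ U = ∅ — both open, so U is clopen.
Only trivial clopens (∅ and X) exist, so (X, τ) is connected.
Compute connected components by grouping points that agree on all clopens:
  component: {o, p, q, r, s}


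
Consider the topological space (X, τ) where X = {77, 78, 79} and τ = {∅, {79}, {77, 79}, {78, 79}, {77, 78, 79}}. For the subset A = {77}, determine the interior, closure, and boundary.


int(A) = ∅, cl(A) = {77}, ∂A = {77}.

Closed sets in (X, τ) are complements of opens:
  closed(X, τ) = {∅, {77}, {78}, {77, 78}, {77, 78, 79}}.
int(A) = ⋃ {U ∈ τ : U ⊆ A}. Opens contained in A: ∅.
Taking the union of these: int(A) = ∅.
cl(A) = ⋂ {C closed : A ⊆ C}. Closed sets containing A: {77}, {77, 78}, {77, 78, 79}.
Intersecting these: cl(A) = {77}.
∂A = cl(A) ∖ int(A) = {77} ∖ ∅ = {77}.


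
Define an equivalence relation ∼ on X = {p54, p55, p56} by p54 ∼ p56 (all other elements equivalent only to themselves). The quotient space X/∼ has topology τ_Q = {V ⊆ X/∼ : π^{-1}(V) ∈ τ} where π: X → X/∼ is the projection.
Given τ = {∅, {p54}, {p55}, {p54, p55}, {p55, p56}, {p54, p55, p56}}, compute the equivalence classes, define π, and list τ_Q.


X/∼ = {[p54=p56], [p55]}; |τ_Q| = 3.

Equivalence classes: [p54=p56], [p55].
Quotient map π: X → X/∼ sends p54 ↦ [p54=p56], p55 ↦ [p55], p56 ↦ [p54=p56].
For each subset V ⊆ X/∼, compute π^{-1}(V) ⊆ X and check whether π^{-1}(V) ∈ τ. V is open in τ_Q iff π^{-1}(V) ∈ τ.
  V = {}: π^{-1}(V) = ∅ ∈ τ ✓.
  V = {[p54=p56]}: π^{-1}(V) = {p54, p56} ∉ τ ✗.
  V = {[p55]}: π^{-1}(V) = {p55} ∈ τ ✓.
  V = {[p54=p56], [p55]}: π^{-1}(V) = {p54, p55, p56} ∈ τ ✓.
Open sets in the quotient: τ_Q = {{}, {[p55]}, {[p54=p56], [p55]}} (3 elements).


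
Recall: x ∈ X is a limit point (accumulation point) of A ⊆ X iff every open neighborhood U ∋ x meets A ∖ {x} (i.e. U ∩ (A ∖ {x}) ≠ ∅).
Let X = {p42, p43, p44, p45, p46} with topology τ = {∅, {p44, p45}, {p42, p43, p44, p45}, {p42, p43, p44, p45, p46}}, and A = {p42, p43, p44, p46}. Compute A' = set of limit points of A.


A' = {p42, p43, p45, p46}

For each x ∈ X, list the open sets U ∈ τ with x ∈ U, then check whether U ∩ (A ∖ {x}) ≠ ∅ for every such U.
  x = p42: opens ∋ x are {p42, p43, p44, p45}, {p42, p43, p44, p45, p46}; each meets A ∖ {p42}, so x IS a limit point.
  x = p43: opens ∋ x are {p42, p43, p44, p45}, {p42, p43, p44, p45, p46}; each meets A ∖ {p43}, so x IS a limit point.
  x = p44: open {p44, p45} ∋ x has {p44, p45} ∩ (A ∖ {p44}) = ∅, so x is NOT a limit point.
  x = p45: opens ∋ x are {p44, p45}, {p42, p43, p44, p45}, {p42, p43, p44, p45, p46}; each meets A ∖ {p45}, so x IS a limit point.
  x = p46: opens ∋ x are {p42, p43, p44, p45, p46}; each meets A ∖ {p46}, so x IS a limit point.
Collecting: A' = {p42, p43, p45, p46}.


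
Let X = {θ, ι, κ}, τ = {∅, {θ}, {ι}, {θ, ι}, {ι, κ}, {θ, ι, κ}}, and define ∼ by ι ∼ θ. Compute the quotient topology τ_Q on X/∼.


X/∼ = {[θ=ι], [κ]}; |τ_Q| = 3.

Equivalence classes: [θ=ι], [κ].
Quotient map π: X → X/∼ sends θ ↦ [θ=ι], ι ↦ [θ=ι], κ ↦ [κ].
For each subset V ⊆ X/∼, compute π^{-1}(V) ⊆ X and check whether π^{-1}(V) ∈ τ. V is open in τ_Q iff π^{-1}(V) ∈ τ.
  V = {}: π^{-1}(V) = ∅ ∈ τ ✓.
  V = {[θ=ι]}: π^{-1}(V) = {θ, ι} ∈ τ ✓.
  V = {[κ]}: π^{-1}(V) = {κ} ∉ τ ✗.
  V = {[θ=ι], [κ]}: π^{-1}(V) = {θ, ι, κ} ∈ τ ✓.
Open sets in the quotient: τ_Q = {{}, {[θ=ι]}, {[θ=ι], [κ]}} (3 elements).


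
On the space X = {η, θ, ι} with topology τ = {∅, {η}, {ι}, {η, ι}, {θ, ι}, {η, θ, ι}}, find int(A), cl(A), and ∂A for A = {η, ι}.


int(A) = {η, ι}, cl(A) = {η, θ, ι}, ∂A = {θ}.

Closed sets in (X, τ) are complements of opens:
  closed(X, τ) = {∅, {η}, {θ}, {η, θ}, {θ, ι}, {η, θ, ι}}.
int(A) = ⋃ {U ∈ τ : U ⊆ A}. Opens contained in A: ∅, {η}, {ι}, {η, ι}.
Taking the union of these: int(A) = {η, ι}.
cl(A) = ⋂ {C closed : A ⊆ C}. Closed sets containing A: {η, θ, ι}.
Intersecting these: cl(A) = {η, θ, ι}.
∂A = cl(A) ∖ int(A) = {η, θ, ι} ∖ {η, ι} = {θ}.


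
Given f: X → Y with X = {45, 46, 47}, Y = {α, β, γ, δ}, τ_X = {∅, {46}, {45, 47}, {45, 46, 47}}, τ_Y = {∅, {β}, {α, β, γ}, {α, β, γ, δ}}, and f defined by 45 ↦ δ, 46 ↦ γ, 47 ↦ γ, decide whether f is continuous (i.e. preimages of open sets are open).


f is NOT continuous.

Compute f^{-1}(U) for each U ∈ τ_Y:
  U = ∅: f^{-1}(U) = ∅ ∈ τ_X ✓.
  U = {β}: f^{-1}(U) = ∅ ∈ τ_X ✓.
  U = {α, β, γ}: f^{-1}(U) = {46, 47} ∉ τ_X ✗.
  U = {α, β, γ, δ}: f^{-1}(U) = {45, 46, 47} ∈ τ_X ✓.
Found U = {α, β, γ} with f^{-1}(U) = {46, 47} not in τ_X. Therefore f is NOT continuous.


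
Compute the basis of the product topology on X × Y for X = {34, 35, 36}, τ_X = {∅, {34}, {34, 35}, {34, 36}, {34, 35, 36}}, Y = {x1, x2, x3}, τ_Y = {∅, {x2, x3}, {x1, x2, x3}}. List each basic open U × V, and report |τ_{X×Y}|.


Basis B = {∅ × ∅, {34} × {x2, x3}, {34} × {x1, x2, x3}, {34, 35} × {x2, x3}, {34, 36} × {x2, x3}, {34, 35} × {x1, x2, x3}, {34, 36} × {x1, x2, x3}, {34, 35, 36} × {x2, x3}, {34, 35, 36} × {x1, x2, x3}}; |τ_{X×Y}| = 14.

Enumerate products U × V with U ∈ τ_X, V ∈ τ_Y (deduplicated):
  ∅ × ∅ = {} (∅)
  {34} × {x2, x3} = {(34,x2), (34,x3)}
  {34} × {x1, x2, x3} = {(34,x1), (34,x2), (34,x3)}
  {34, 35} × {x2, x3} = {(34,x2), (34,x3), (35,x2), (35,x3)}
  {34, 36} × {x2, x3} = {(34,x2), (34,x3), (36,x2), (36,x3)}
  {34, 35} × {x1, x2, x3} = {(34,x1), (34,x2), (34,x3), (35,x1), (35,x2), (35,x3)}
  {34, 36} × {x1, x2, x3} = {(34,x1), (34,x2), (34,x3), (36,x1), (36,x2), (36,x3)}
  {34, 35, 36} × {x2, x3} = {(34,x2), (34,x3), (35,x2), (35,x3), (36,x2), (36,x3)}
  {34, 35, 36} × {x1, x2, x3} = {(34,x1), (34,x2), (34,x3), (35,x1), (35,x2), (35,x3), (36,x1), (36,x2), (36,x3)}
These 9 distinct sets form the basis B.
Close under arbitrary unions to get τ_{X×Y}; counting gives |τ_{X×Y}| = 14.


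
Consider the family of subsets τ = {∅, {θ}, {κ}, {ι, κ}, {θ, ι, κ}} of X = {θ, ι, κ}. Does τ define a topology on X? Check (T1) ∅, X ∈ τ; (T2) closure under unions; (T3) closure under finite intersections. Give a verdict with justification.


τ is NOT a topology on X.

Axiom (T1): ∅ ∈ τ? Yes; X ∈ τ? Yes.
Axiom (T2/T3): check pairwise unions and intersections of members of τ.
Counterexample for (T2): {θ} ∪ {κ} = {θ, κ} ∉ τ. Therefore τ is NOT a topology.


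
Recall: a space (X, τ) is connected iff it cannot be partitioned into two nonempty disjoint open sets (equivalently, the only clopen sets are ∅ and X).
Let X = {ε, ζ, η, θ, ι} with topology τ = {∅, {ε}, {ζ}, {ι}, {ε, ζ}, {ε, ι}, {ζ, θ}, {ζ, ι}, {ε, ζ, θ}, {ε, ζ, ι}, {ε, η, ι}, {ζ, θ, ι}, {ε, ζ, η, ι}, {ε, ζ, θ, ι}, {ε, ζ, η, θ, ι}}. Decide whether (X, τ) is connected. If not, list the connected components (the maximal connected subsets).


(X, τ) is disconnected; components = [{ζ, θ}, {ε, η, ι}].

Find clopen sets (U ∈ τ with X ∖ U ∈ τ):
  U = ∅, X ∖ U = {ε, ζ, η, θ, ι} — both open, so U is clopen.
  U = {ζ, θ}, X ∖ U = {ε, η, ι} — both open, so U is clopen.
  U = {ε, η, ι}, X ∖ U = {ζ, θ} — both open, so U is clopen.
  U = {ε, ζ, η, θ, ι}, X ∖ U = ∅ — both open, so U is clopen.
Nontrivial clopen(s) exist: e.g. {ε, η, ι}. So (X, τ) is disconnected.
Compute connected components by grouping points that agree on all clopens:
  component: {ζ, θ}
  component: {ε, η, ι}


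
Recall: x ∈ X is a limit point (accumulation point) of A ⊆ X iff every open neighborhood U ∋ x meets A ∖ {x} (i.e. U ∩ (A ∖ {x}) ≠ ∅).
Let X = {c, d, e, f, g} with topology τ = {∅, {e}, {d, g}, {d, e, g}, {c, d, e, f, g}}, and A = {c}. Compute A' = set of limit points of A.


A' = {f}

For each x ∈ X, list the open sets U ∈ τ with x ∈ U, then check whether U ∩ (A ∖ {x}) ≠ ∅ for every such U.
  x = c: open {c, d, e, f, g} ∋ x has {c, d, e, f, g} ∩ (A ∖ {c}) = ∅, so x is NOT a limit point.
  x = d: open {d, g} ∋ x has {d, g} ∩ (A ∖ {d}) = ∅, so x is NOT a limit point.
  x = e: open {e} ∋ x has {e} ∩ (A ∖ {e}) = ∅, so x is NOT a limit point.
  x = f: opens ∋ x are {c, d, e, f, g}; each meets A ∖ {f}, so x IS a limit point.
  x = g: open {d, g} ∋ x has {d, g} ∩ (A ∖ {g}) = ∅, so x is NOT a limit point.
Collecting: A' = {f}.


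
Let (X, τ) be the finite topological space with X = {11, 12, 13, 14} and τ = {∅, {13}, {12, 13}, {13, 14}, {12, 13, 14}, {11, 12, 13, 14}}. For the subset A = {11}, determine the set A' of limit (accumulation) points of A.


A' = ∅

For each x ∈ X, list the open sets U ∈ τ with x ∈ U, then check whether U ∩ (A ∖ {x}) ≠ ∅ for every such U.
  x = 11: open {11, 12, 13, 14} ∋ x has {11, 12, 13, 14} ∩ (A ∖ {11}) = ∅, so x is NOT a limit point.
  x = 12: open {12, 13} ∋ x has {12, 13} ∩ (A ∖ {12}) = ∅, so x is NOT a limit point.
  x = 13: open {13} ∋ x has {13} ∩ (A ∖ {13}) = ∅, so x is NOT a limit point.
  x = 14: open {13, 14} ∋ x has {13, 14} ∩ (A ∖ {14}) = ∅, so x is NOT a limit point.
Collecting: A' = ∅.


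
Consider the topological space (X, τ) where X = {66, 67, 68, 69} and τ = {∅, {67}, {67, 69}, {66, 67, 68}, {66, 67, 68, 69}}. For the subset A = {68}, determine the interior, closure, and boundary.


int(A) = ∅, cl(A) = {66, 68}, ∂A = {66, 68}.

Closed sets in (X, τ) are complements of opens:
  closed(X, τ) = {∅, {69}, {66, 68}, {66, 68, 69}, {66, 67, 68, 69}}.
int(A) = ⋃ {U ∈ τ : U ⊆ A}. Opens contained in A: ∅.
Taking the union of these: int(A) = ∅.
cl(A) = ⋂ {C closed : A ⊆ C}. Closed sets containing A: {66, 68}, {66, 68, 69}, {66, 67, 68, 69}.
Intersecting these: cl(A) = {66, 68}.
∂A = cl(A) ∖ int(A) = {66, 68} ∖ ∅ = {66, 68}.


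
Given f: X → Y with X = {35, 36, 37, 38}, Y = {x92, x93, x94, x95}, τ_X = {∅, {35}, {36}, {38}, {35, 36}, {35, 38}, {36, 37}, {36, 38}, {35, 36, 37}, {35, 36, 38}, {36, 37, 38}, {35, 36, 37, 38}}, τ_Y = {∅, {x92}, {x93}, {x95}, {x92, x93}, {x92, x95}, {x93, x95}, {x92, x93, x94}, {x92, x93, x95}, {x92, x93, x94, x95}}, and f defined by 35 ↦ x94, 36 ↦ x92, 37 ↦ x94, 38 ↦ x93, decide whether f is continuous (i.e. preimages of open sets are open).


f IS continuous.

Compute f^{-1}(U) for each U ∈ τ_Y:
  U = ∅: f^{-1}(U) = ∅ ∈ τ_X ✓.
  U = {x92}: f^{-1}(U) = {36} ∈ τ_X ✓.
  U = {x93}: f^{-1}(U) = {38} ∈ τ_X ✓.
  U = {x95}: f^{-1}(U) = ∅ ∈ τ_X ✓.
  U = {x92, x93}: f^{-1}(U) = {36, 38} ∈ τ_X ✓.
  U = {x92, x95}: f^{-1}(U) = {36} ∈ τ_X ✓.
  U = {x93, x95}: f^{-1}(U) = {38} ∈ τ_X ✓.
  U = {x92, x93, x94}: f^{-1}(U) = {35, 36, 37, 38} ∈ τ_X ✓.
  U = {x92, x93, x95}: f^{-1}(U) = {36, 38} ∈ τ_X ✓.
  U = {x92, x93, x94, x95}: f^{-1}(U) = {35, 36, 37, 38} ∈ τ_X ✓.
Every preimage lies in τ_X, so f IS continuous.


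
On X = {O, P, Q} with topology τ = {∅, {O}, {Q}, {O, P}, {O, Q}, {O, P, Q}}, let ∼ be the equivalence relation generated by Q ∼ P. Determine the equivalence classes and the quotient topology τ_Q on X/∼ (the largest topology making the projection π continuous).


X/∼ = {[O], [P=Q]}; |τ_Q| = 3.

Equivalence classes: [O], [P=Q].
Quotient map π: X → X/∼ sends O ↦ [O], P ↦ [P=Q], Q ↦ [P=Q].
For each subset V ⊆ X/∼, compute π^{-1}(V) ⊆ X and check whether π^{-1}(V) ∈ τ. V is open in τ_Q iff π^{-1}(V) ∈ τ.
  V = {}: π^{-1}(V) = ∅ ∈ τ ✓.
  V = {[O]}: π^{-1}(V) = {O} ∈ τ ✓.
  V = {[P=Q]}: π^{-1}(V) = {P, Q} ∉ τ ✗.
  V = {[O], [P=Q]}: π^{-1}(V) = {O, P, Q} ∈ τ ✓.
Open sets in the quotient: τ_Q = {{}, {[O]}, {[O], [P=Q]}} (3 elements).


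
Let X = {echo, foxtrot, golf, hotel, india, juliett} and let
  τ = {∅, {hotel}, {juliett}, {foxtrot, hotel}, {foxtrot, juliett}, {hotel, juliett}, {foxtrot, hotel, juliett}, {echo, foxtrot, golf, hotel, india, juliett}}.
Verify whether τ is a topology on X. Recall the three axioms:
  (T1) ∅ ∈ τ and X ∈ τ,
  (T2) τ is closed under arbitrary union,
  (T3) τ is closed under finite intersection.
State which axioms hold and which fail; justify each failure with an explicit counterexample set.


τ is NOT a topology on X.

Axiom (T1): ∅ ∈ τ? Yes; X ∈ τ? Yes.
Axiom (T2/T3): check pairwise unions and intersections of members of τ.
Counterexample for (T3): {foxtrot, hotel} ∩ {foxtrot, juliett} = {foxtrot} ∉ τ. Therefore τ is NOT a topology.
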